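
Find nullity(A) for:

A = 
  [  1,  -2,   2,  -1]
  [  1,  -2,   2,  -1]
nullity(A) = 3

Row reduce:
R2 → R2 - (1)·R1
REF = 
  [  1,  -2,   2,  -1]
  [  0,   0,   0,   0]
Pivot columns: 1 → 1 pivot.
rank(A) = 1, so nullity(A) = 4 - 1 = 3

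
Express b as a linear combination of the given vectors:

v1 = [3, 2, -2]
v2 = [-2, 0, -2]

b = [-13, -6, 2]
c1 = -3, c2 = 2

b = -3·v1 + 2·v2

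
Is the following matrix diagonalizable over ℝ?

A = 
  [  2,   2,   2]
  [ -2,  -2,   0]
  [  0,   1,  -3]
No

Characteristic polynomial: det(λI - A) = λ³ + 3λ² + 4
By the rational root theorem any rational root is an integer dividing 4; none of those is a root, so p(λ) has no rational roots and hence (being an irreducible cubic) no repeated roots.
Discriminant of the cubic: Δ = -864
Δ < 0 ⇒ one real eigenvalue and a complex-conjugate pair: λ ≈ -3.355, 0.1777 + 1.077i, 0.1777 - 1.077i
Has complex eigenvalues (not diagonalizable over ℝ).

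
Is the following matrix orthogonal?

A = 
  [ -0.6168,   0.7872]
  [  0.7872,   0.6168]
Yes

AᵀA = 
  [  1.0001,   0]
  [  0,   1.0001]
≈ I (equal to I up to the 4-dp rounding of the entries)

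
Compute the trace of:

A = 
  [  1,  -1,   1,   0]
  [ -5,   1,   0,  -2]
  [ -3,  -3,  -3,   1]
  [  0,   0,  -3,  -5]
-6

tr(A) = 1 + 1 + -3 + -5 = -6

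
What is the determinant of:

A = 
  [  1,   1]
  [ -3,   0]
3

For a 2×2 matrix, det = ad - bc = (1)(0) - (1)(-3) = 3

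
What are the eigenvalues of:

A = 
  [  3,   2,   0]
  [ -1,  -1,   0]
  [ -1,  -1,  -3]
Characteristic polynomial: det(λI - A) = λ³ + λ² - 7λ - 3
Testing integer divisors of the constant term: p(-3) = 0, so (λ + 3) is a factor:
p(λ) = (λ + 3)(λ² - 2λ - 1)
λ² - 2λ - 1 = 0  ⇒  λ = (2 ± √((-2)² - 4·(-1)))/2 = (2 ± √(8))/2
  = 1 + √2,  1 - √2

λ = -3, 1 + √2, 1 - √2  (≈ -3, 2.414, -0.4142)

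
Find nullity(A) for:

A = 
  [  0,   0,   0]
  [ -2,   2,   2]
nullity(A) = 2

Row reduce:
Swap R1 ↔ R2
REF = 
  [ -2,   2,   2]
  [  0,   0,   0]
Pivot columns: 1 → 1 pivot.
rank(A) = 1, so nullity(A) = 3 - 1 = 2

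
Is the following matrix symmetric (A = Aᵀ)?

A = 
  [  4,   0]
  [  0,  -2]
Yes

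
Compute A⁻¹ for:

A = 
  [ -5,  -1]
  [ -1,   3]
det(A) = (-5)(3) - (-1)(-1) = -16
For a 2×2 matrix, A⁻¹ = (1/det(A)) · [[d, -b], [-c, a]]
    = (-1/16) · [[3, 1], [1, -5]]

A⁻¹ = 
  [-3/16, -1/16]
  [-1/16,  5/16]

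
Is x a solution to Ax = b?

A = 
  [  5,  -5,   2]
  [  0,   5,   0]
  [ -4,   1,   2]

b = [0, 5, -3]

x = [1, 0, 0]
No

Ax = [5, 0, -4] ≠ b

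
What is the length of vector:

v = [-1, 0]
1

||v||₂ = √((-1)² + (0)²) = √1 = 1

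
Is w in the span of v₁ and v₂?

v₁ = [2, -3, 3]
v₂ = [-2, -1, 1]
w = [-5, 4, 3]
No

Form the augmented matrix and row-reduce:
[v₁|v₂|w] = 
  [  2,  -2,  -5]
  [ -3,  -1,   4]
  [  3,   1,   3]
R2 → R2 + (3/2)·R1
R3 → R3 - (3/2)·R1
R3 → R3 + (1)·R2
REF = 
  [   2,   -2,   -5]
  [   0,   -4, -7/2]
  [   0,    0,    7]

Row 3 reads [0 0 | 7], i.e. 0 = 7, so the system is inconsistent and w ∉ span{v₁, v₂}.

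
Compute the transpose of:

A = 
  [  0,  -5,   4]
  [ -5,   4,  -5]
Aᵀ = 
  [  0,  -5]
  [ -5,   4]
  [  4,  -5]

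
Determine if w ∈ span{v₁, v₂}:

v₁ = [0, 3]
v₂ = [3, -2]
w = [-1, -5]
Yes

Form the augmented matrix and row-reduce:
[v₁|v₂|w] = 
  [  0,   3,  -1]
  [  3,  -2,  -5]
Swap R1 ↔ R2
REF = 
  [  3,  -2,  -5]
  [  0,   3,  -1]

No row of the form [0 0 | nonzero], so the system is consistent. Back-substitution gives c₁ = -17/9, c₂ = -1/3: w = (-17/9)·v₁ + (-1/3)·v₂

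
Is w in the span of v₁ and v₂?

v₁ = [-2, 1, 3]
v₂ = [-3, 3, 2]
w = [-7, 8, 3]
Yes

Form the augmented matrix and row-reduce:
[v₁|v₂|w] = 
  [ -2,  -3,  -7]
  [  1,   3,   8]
  [  3,   2,   3]
R2 → R2 + (1/2)·R1
R3 → R3 + (3/2)·R1
R3 → R3 + (5/3)·R2
REF = 
  [ -2,  -3,  -7]
  [  0, 3/2, 9/2]
  [  0,   0,   0]

No row of the form [0 0 | nonzero], so the system is consistent. Back-substitution gives c₁ = -1, c₂ = 3: w = (-1)·v₁ + (3)·v₂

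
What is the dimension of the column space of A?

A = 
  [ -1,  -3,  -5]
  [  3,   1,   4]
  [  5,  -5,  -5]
dim(Col(A)) = 3

Row reduce:
R2 → R2 + (3)·R1
R3 → R3 + (5)·R1
R3 → R3 - (5/2)·R2
REF = 
  [  -1,   -3,   -5]
  [   0,   -8,  -11]
  [   0,    0, -5/2]
Pivot columns: 1, 2, 3 → 3 pivots.
dim(Col(A)) = number of pivot columns = 3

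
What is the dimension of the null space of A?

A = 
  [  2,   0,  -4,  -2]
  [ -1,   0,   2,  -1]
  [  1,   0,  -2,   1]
nullity(A) = 2

Row reduce:
R2 → R2 + (1/2)·R1
R3 → R3 - (1/2)·R1
R3 → R3 + (1)·R2
REF = 
  [  2,   0,  -4,  -2]
  [  0,   0,   0,  -2]
  [  0,   0,   0,   0]
Pivot columns: 1, 4 → 2 pivots.
rank(A) = 2, so nullity(A) = 4 - 2 = 2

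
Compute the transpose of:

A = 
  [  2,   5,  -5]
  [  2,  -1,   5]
Aᵀ = 
  [  2,   2]
  [  5,  -1]
  [ -5,   5]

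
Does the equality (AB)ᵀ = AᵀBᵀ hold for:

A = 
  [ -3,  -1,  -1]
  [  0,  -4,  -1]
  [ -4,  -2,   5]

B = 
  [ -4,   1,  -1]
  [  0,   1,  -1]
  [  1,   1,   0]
No

(AB)ᵀ = 
  [ 11,  -1,  21]
  [ -5,  -5,  -1]
  [  4,   4,   6]

AᵀBᵀ = 
  [ 16,   4,  -3]
  [  2,  -2,  -5]
  [ -2,  -6,  -2]

The two matrices differ, so (AB)ᵀ ≠ AᵀBᵀ in general. The correct identity is (AB)ᵀ = BᵀAᵀ.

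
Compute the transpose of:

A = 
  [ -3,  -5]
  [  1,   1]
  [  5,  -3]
Aᵀ = 
  [ -3,   1,   5]
  [ -5,   1,  -3]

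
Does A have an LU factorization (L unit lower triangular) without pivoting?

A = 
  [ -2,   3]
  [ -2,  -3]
Yes.
A[1,1] = -2 ≠ 0, so Gaussian elimination proceeds without a row swap: multiplier ℓ₂₁ = (-2)/(-2) = 1, and U[2,2] = -3 - (1)(3) = -6.
L = 
  [  1,   0]
  [  1,   1]
U = 
  [ -2,   3]
  [  0,  -6]
Check row 2 of LU: [(1)(-2), (1)(3) + (-6)] = [-2, -3] = row 2 of A ✓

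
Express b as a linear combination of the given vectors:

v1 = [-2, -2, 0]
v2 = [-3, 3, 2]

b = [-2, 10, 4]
c1 = -2, c2 = 2

b = -2·v1 + 2·v2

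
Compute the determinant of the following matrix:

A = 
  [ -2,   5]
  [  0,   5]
-10

For a 2×2 matrix, det = ad - bc = (-2)(5) - (5)(0) = -10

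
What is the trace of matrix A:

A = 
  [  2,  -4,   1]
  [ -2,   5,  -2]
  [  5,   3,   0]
7

tr(A) = 2 + 5 + 0 = 7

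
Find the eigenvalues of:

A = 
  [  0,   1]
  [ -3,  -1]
λ = (-1 + i√11)/2, (-1 - i√11)/2  (≈ -0.5 + 1.658i, -0.5 - 1.658i)

tr(A) = -1, det(A) = 3
Characteristic polynomial: λ² - tr(A)λ + det(A) = λ² + λ + 3
λ² + λ + 3 = 0  ⇒  λ = (-1 ± √((1)² - 4·(3)))/2 = (-1 ± √(-11))/2
  = (-1 + i√11)/2,  (-1 - i√11)/2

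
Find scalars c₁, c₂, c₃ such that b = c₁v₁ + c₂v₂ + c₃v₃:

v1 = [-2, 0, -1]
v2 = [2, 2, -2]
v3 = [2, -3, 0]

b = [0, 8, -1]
c1 = -1, c2 = 1, c3 = -2

b = -1·v1 + 1·v2 + -2·v3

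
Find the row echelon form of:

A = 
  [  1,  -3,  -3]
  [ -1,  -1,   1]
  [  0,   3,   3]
Row operations:
R2 → R2 + (1)·R1
R3 → R3 + (3/4)·R2

Resulting echelon form:
REF = 
  [  1,  -3,  -3]
  [  0,  -4,  -2]
  [  0,   0, 3/2]

Rank = 3 (number of non-zero pivot rows).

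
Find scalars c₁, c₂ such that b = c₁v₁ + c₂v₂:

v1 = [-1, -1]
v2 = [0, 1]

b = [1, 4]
c1 = -1, c2 = 3

b = -1·v1 + 3·v2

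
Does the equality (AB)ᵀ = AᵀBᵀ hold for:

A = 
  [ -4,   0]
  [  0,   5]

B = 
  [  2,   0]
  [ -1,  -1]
No

(AB)ᵀ = 
  [ -8,  -5]
  [  0,  -5]

AᵀBᵀ = 
  [ -8,   4]
  [  0,  -5]

The two matrices differ, so (AB)ᵀ ≠ AᵀBᵀ in general. The correct identity is (AB)ᵀ = BᵀAᵀ.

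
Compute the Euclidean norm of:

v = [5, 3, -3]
6.557

||v||₂ = √((5)² + (3)² + (-3)²) = √43 = 6.557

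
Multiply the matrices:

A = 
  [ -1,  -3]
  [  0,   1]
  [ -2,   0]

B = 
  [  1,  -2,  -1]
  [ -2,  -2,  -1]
AB = 
  [  5,   8,   4]
  [ -2,  -2,  -1]
  [ -2,   4,   2]

A is 3×2 and B is 2×3, so AB is 3×3. Each entry is (row of A)·(column of B):
AB[1,1] = (-1)(1) + (-3)(-2) = 5
AB[1,2] = (-1)(-2) + (-3)(-2) = 8
AB[1,3] = (-1)(-1) + (-3)(-1) = 4
AB[2,1] = (0)(1) + (1)(-2) = -2
AB[2,2] = (0)(-2) + (1)(-2) = -2
AB[2,3] = (0)(-1) + (1)(-1) = -1
AB[3,1] = (-2)(1) + (0)(-2) = -2
AB[3,2] = (-2)(-2) + (0)(-2) = 4
AB[3,3] = (-2)(-1) + (0)(-1) = 2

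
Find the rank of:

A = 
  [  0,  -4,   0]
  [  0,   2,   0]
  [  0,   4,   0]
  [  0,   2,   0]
rank(A) = 1

Row reduce:
R2 → R2 + (1/2)·R1
R3 → R3 + (1)·R1
R4 → R4 + (1/2)·R1
REF = 
  [  0,  -4,   0]
  [  0,   0,   0]
  [  0,   0,   0]
  [  0,   0,   0]
Pivot columns: 2 → 1 pivot.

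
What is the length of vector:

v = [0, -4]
4

||v||₂ = √((0)² + (-4)²) = √16 = 4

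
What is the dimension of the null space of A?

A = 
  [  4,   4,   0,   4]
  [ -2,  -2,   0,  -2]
nullity(A) = 3

Row reduce:
R2 → R2 + (1/2)·R1
REF = 
  [  4,   4,   0,   4]
  [  0,   0,   0,   0]
Pivot columns: 1 → 1 pivot.
rank(A) = 1, so nullity(A) = 4 - 1 = 3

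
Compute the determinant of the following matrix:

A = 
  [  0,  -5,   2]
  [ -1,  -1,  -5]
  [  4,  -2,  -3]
Cofactor expansion along row 1:
det(A) = (0)·((-1)(-3) - (-5)(-2)) - (-5)·((-1)(-3) - (-5)(4)) + (2)·((-1)(-2) - (-1)(4))
  = (0)(-7) - (-5)(23) + (2)(6)
  = 127

det(A) = 127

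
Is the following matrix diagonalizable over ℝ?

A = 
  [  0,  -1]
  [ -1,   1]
Yes

tr(A) = 1, det(A) = -1
Characteristic polynomial: λ² - tr(A)λ + det(A) = λ² - λ - 1
λ² - λ - 1 = 0  ⇒  λ = (1 ± √((-1)² - 4·(-1)))/2 = (1 ± √(5))/2
  = (1 + √5)/2,  (1 - √5)/2
Eigenvalues: (1 + √5)/2, (1 - √5)/2  (≈ 1.618, -0.618)
The two irrational eigenvalues are distinct (simple), so each has alg. mult. = geom. mult. = 1.
Sum of geometric multiplicities equals n, so A has n independent eigenvectors.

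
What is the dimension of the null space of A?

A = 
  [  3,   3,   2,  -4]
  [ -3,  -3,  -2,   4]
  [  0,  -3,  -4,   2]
nullity(A) = 2

Row reduce:
R2 → R2 + (1)·R1
Swap R2 ↔ R3
REF = 
  [  3,   3,   2,  -4]
  [  0,  -3,  -4,   2]
  [  0,   0,   0,   0]
Pivot columns: 1, 2 → 2 pivots.
rank(A) = 2, so nullity(A) = 4 - 2 = 2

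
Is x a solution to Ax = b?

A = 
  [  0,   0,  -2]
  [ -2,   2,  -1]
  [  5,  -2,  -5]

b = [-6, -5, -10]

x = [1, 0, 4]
No

Ax = [-8, -6, -15] ≠ b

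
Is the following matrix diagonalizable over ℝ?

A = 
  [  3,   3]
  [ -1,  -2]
Yes

tr(A) = 1, det(A) = -3
Characteristic polynomial: λ² - tr(A)λ + det(A) = λ² - λ - 3
λ² - λ - 3 = 0  ⇒  λ = (1 ± √((-1)² - 4·(-3)))/2 = (1 ± √(13))/2
  = (1 + √13)/2,  (1 - √13)/2
Eigenvalues: (1 + √13)/2, (1 - √13)/2  (≈ 2.303, -1.303)
The two irrational eigenvalues are distinct (simple), so each has alg. mult. = geom. mult. = 1.
Sum of geometric multiplicities equals n, so A has n independent eigenvectors.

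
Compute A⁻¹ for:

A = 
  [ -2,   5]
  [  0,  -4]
det(A) = (-2)(-4) - (5)(0) = 8
For a 2×2 matrix, A⁻¹ = (1/det(A)) · [[d, -b], [-c, a]]
    = (1/8) · [[-4, -5], [0, -2]]

A⁻¹ = 
  [-1/2, -5/8]
  [   0, -1/4]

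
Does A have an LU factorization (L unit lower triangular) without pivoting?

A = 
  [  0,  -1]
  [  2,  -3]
No.
A[1,1] = 0 but A[2,1] = 2 ≠ 0. Any LU with L unit lower triangular has (LU)[1,1] = U[1,1] and (LU)[2,1] = L[2,1]·U[1,1]; matching A forces U[1,1] = 0, which then forces (LU)[2,1] = 0 ≠ 2. A row swap (pivoting) is required.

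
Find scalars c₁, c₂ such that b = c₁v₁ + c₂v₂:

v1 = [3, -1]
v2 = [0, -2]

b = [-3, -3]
c1 = -1, c2 = 2

b = -1·v1 + 2·v2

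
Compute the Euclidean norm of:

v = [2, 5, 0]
5.385

||v||₂ = √((2)² + (5)² + (0)²) = √29 = 5.385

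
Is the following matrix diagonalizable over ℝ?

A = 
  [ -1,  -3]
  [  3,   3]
No

tr(A) = 2, det(A) = 6
Characteristic polynomial: λ² - tr(A)λ + det(A) = λ² - 2λ + 6
λ² - 2λ + 6 = 0  ⇒  λ = (2 ± √((-2)² - 4·(6)))/2 = (2 ± √(-20))/2
  = 1 + i√5,  1 - i√5
Eigenvalues: 1 + i√5, 1 - i√5  (≈ 1 + 2.236i, 1 - 2.236i)
Has complex eigenvalues (not diagonalizable over ℝ).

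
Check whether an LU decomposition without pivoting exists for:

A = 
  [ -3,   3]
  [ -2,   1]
Yes.
A[1,1] = -3 ≠ 0, so Gaussian elimination proceeds without a row swap: multiplier ℓ₂₁ = (-2)/(-3) = 2/3, and U[2,2] = 1 - (2/3)(3) = -1.
L = 
  [  1,   0]
  [2/3,   1]
U = 
  [ -3,   3]
  [  0,  -1]
Check row 2 of LU: [(2/3)(-3), (2/3)(3) + (-1)] = [-2, 1] = row 2 of A ✓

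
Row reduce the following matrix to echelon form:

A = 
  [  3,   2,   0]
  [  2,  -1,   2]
Row operations:
R2 → R2 - (2/3)·R1

Resulting echelon form:
REF = 
  [   3,    2,    0]
  [   0, -7/3,    2]

Rank = 2 (number of non-zero pivot rows).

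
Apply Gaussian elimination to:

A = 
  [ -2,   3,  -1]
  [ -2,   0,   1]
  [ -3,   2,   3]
Row operations:
R2 → R2 - (1)·R1
R3 → R3 - (3/2)·R1
R3 → R3 - (5/6)·R2

Resulting echelon form:
REF = 
  [  -2,    3,   -1]
  [   0,   -3,    2]
  [   0,    0, 17/6]

Rank = 3 (number of non-zero pivot rows).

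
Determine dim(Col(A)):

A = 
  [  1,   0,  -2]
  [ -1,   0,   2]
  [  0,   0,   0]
dim(Col(A)) = 1

Row reduce:
R2 → R2 + (1)·R1
REF = 
  [  1,   0,  -2]
  [  0,   0,   0]
  [  0,   0,   0]
Pivot columns: 1 → 1 pivot.
dim(Col(A)) = number of pivot columns = 1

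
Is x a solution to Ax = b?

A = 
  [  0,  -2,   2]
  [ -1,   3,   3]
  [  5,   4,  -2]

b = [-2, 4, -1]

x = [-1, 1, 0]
Yes

Ax = [-2, 4, -1] = b ✓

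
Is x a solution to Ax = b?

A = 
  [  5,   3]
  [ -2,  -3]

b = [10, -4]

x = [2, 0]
Yes

Ax = [10, -4] = b ✓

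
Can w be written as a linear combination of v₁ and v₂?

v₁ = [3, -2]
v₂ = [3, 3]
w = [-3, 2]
Yes

Form the augmented matrix and row-reduce:
[v₁|v₂|w] = 
  [  3,   3,  -3]
  [ -2,   3,   2]
R2 → R2 + (2/3)·R1
REF = 
  [  3,   3,  -3]
  [  0,   5,   0]

No row of the form [0 0 | nonzero], so the system is consistent. Back-substitution gives c₁ = -1, c₂ = 0: w = (-1)·v₁ + (0)·v₂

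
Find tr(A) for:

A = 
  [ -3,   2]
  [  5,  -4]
-7

tr(A) = -3 + -4 = -7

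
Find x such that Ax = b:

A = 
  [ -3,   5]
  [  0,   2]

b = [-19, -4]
Row reduce the augmented matrix [A|b]:
(already in echelon form)
REF = 
  [ -3,   5, -19]
  [  0,   2,  -4]

Back-substitution:
x₂ = (-4) / 2 = -2
x₁ = (-19 - (5)(-2)) / (-3) = 3

x = [3, -2]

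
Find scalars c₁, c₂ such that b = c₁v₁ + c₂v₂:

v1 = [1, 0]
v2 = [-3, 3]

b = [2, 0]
c1 = 2, c2 = 0

b = 2·v1 + 0·v2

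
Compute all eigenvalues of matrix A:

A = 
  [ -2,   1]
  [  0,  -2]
λ = -2, -2

tr(A) = -4, det(A) = 4
Characteristic polynomial: λ² - tr(A)λ + det(A) = λ² + 4λ + 4
λ² + 4λ + 4 = (λ + 2)²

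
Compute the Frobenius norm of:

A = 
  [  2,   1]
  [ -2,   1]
||A||_F = 3.162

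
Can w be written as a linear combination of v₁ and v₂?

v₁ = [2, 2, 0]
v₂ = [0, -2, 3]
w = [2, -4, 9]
Yes

Form the augmented matrix and row-reduce:
[v₁|v₂|w] = 
  [  2,   0,   2]
  [  2,  -2,  -4]
  [  0,   3,   9]
R2 → R2 - (1)·R1
R3 → R3 + (3/2)·R2
REF = 
  [  2,   0,   2]
  [  0,  -2,  -6]
  [  0,   0,   0]

No row of the form [0 0 | nonzero], so the system is consistent. Back-substitution gives c₁ = 1, c₂ = 3: w = (1)·v₁ + (3)·v₂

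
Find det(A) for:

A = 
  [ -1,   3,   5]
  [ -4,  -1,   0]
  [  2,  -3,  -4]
18

Cofactor expansion along row 1:
det(A) = (-1)·((-1)(-4) - (0)(-3)) - (3)·((-4)(-4) - (0)(2)) + (5)·((-4)(-3) - (-1)(2))
  = (-1)(4) - (3)(16) + (5)(14)
  = 18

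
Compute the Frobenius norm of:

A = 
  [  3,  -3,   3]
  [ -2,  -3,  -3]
||A||_F = 7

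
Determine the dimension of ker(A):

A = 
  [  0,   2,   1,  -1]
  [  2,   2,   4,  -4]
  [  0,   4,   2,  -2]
nullity(A) = 2

Row reduce:
Swap R1 ↔ R2
R3 → R3 - (2)·R2
REF = 
  [  2,   2,   4,  -4]
  [  0,   2,   1,  -1]
  [  0,   0,   0,   0]
Pivot columns: 1, 2 → 2 pivots.
rank(A) = 2, so nullity(A) = 4 - 2 = 2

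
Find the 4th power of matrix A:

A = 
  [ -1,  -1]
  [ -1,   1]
A² = A·A:
A²[1,1] = (-1)(-1) + (-1)(-1) = 2
A²[1,2] = (-1)(-1) + (-1)(1) = 0
A²[2,1] = (-1)(-1) + (1)(-1) = 0
A²[2,2] = (-1)(-1) + (1)(1) = 2
A² = 
  [  2,   0]
  [  0,   2]

A^3 = A^2·A:
A^3[1,1] = (2)(-1) + (0)(-1) = -2
A^3[1,2] = (2)(-1) + (0)(1) = -2
A^3[2,1] = (0)(-1) + (2)(-1) = -2
A^3[2,2] = (0)(-1) + (2)(1) = 2
A^3 = 
  [ -2,  -2]
  [ -2,   2]

A^4 = A^3·A:
A^4[1,1] = (-2)(-1) + (-2)(-1) = 4
A^4[1,2] = (-2)(-1) + (-2)(1) = 0
A^4[2,1] = (-2)(-1) + (2)(-1) = 0
A^4[2,2] = (-2)(-1) + (2)(1) = 4
A^4 = 
  [  4,   0]
  [  0,   4]

Therefore
A^4 = 
  [  4,   0]
  [  0,   4]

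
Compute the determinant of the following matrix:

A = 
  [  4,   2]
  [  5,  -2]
-18

For a 2×2 matrix, det = ad - bc = (4)(-2) - (2)(5) = -18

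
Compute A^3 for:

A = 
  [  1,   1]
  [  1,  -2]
A² = A·A:
A²[1,1] = (1)(1) + (1)(1) = 2
A²[1,2] = (1)(1) + (1)(-2) = -1
A²[2,1] = (1)(1) + (-2)(1) = -1
A²[2,2] = (1)(1) + (-2)(-2) = 5
A² = 
  [  2,  -1]
  [ -1,   5]

A^3 = A^2·A:
A^3[1,1] = (2)(1) + (-1)(1) = 1
A^3[1,2] = (2)(1) + (-1)(-2) = 4
A^3[2,1] = (-1)(1) + (5)(1) = 4
A^3[2,2] = (-1)(1) + (5)(-2) = -11
A^3 = 
  [  1,   4]
  [  4, -11]

Therefore
A^3 = 
  [  1,   4]
  [  4, -11]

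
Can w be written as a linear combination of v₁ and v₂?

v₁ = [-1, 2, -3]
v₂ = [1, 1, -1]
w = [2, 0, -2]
No

Form the augmented matrix and row-reduce:
[v₁|v₂|w] = 
  [ -1,   1,   2]
  [  2,   1,   0]
  [ -3,  -1,  -2]
R2 → R2 + (2)·R1
R3 → R3 - (3)·R1
R3 → R3 + (4/3)·R2
REF = 
  [  -1,    1,    2]
  [   0,    3,    4]
  [   0,    0, -8/3]

Row 3 reads [0 0 | -8/3], i.e. 0 = -8/3, so the system is inconsistent and w ∉ span{v₁, v₂}.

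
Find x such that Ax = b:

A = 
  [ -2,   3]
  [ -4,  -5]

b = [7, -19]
x = [1, 3]

Row reduce the augmented matrix [A|b]:
R2 → R2 - (2)·R1
REF = 
  [ -2,   3,   7]
  [  0, -11, -33]

Back-substitution:
x₂ = (-33) / (-11) = 3
x₁ = (7 - (3)(3)) / (-2) = 1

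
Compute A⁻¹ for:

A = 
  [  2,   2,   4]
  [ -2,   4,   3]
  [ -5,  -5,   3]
det(A) = (2)·((4)(3) - (3)(-5)) - (2)·((-2)(3) - (3)(-5)) + (4)·((-2)(-5) - (4)(-5))
  = (2)(27) - (2)(9) + (4)(30)
  = 156
det(A) = 156 ≠ 0, so A is invertible.

Cofactors Cᵢⱼ = (-1)ⁱ⁺ʲ·Mᵢⱼ:
C = 
  [ 27,  -9,  30]
  [-26,  26,   0]
  [-10, -14,  12]

adj(A) = Cᵀ:
adj(A) = 
  [ 27, -26, -10]
  [ -9,  26, -14]
  [ 30,   0,  12]

A⁻¹ = (1/156) · adj(A):
A⁻¹ = 
  [ 9/52,  -1/6, -5/78]
  [-3/52,   1/6, -7/78]
  [ 5/26,     0,  1/13]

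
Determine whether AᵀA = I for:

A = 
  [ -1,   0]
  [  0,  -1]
Yes

AᵀA = 
  [  1,   0]
  [  0,   1]
= I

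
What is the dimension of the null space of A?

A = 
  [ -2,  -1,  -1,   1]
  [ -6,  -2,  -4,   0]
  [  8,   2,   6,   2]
nullity(A) = 2

Row reduce:
R2 → R2 - (3)·R1
R3 → R3 + (4)·R1
R3 → R3 + (2)·R2
REF = 
  [ -2,  -1,  -1,   1]
  [  0,   1,  -1,  -3]
  [  0,   0,   0,   0]
Pivot columns: 1, 2 → 2 pivots.
rank(A) = 2, so nullity(A) = 4 - 2 = 2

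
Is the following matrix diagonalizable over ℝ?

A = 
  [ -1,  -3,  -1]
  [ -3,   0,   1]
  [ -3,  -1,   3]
Yes

Characteristic polynomial: det(λI - A) = λ³ - 2λ² - 14λ + 22
By the rational root theorem any rational root is an integer dividing 22; none of those is a root, so p(λ) has no rational roots and hence (being an irreducible cubic) no repeated roots.
Discriminant of the cubic: Δ = 10484
Δ > 0 ⇒ three distinct real eigenvalues: λ ≈ -3.596, 1.491, 4.105
Three distinct real eigenvalues, so A has 3 independent eigenvectors.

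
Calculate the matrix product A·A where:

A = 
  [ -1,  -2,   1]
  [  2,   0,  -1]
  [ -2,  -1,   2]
A² = A·A:
A²[1,1] = (-1)(-1) + (-2)(2) + (1)(-2) = -5
A²[1,2] = (-1)(-2) + (-2)(0) + (1)(-1) = 1
A²[1,3] = (-1)(1) + (-2)(-1) + (1)(2) = 3
A²[2,1] = (2)(-1) + (0)(2) + (-1)(-2) = 0
A²[2,2] = (2)(-2) + (0)(0) + (-1)(-1) = -3
A²[2,3] = (2)(1) + (0)(-1) + (-1)(2) = 0
A²[3,1] = (-2)(-1) + (-1)(2) + (2)(-2) = -4
A²[3,2] = (-2)(-2) + (-1)(0) + (2)(-1) = 2
A²[3,3] = (-2)(1) + (-1)(-1) + (2)(2) = 3
A² = 
  [ -5,   1,   3]
  [  0,  -3,   0]
  [ -4,   2,   3]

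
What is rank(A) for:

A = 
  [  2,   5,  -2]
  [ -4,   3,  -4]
Row reduce:
R2 → R2 + (2)·R1
REF = 
  [  2,   5,  -2]
  [  0,  13,  -8]
Pivot columns: 1, 2 → 2 pivots.

rank(A) = 2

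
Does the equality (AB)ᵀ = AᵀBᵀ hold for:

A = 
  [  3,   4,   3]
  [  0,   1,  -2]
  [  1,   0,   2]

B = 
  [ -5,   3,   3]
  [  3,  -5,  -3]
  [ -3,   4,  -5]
No

(AB)ᵀ = 
  [-12,   9, -11]
  [  1, -13,  11]
  [-18,   7,  -7]

AᵀBᵀ = 
  [-12,   6, -14]
  [-17,   7,  -8]
  [-15,  13, -27]

The two matrices differ, so (AB)ᵀ ≠ AᵀBᵀ in general. The correct identity is (AB)ᵀ = BᵀAᵀ.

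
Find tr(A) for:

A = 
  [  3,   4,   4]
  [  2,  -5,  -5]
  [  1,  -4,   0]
-2

tr(A) = 3 + -5 + 0 = -2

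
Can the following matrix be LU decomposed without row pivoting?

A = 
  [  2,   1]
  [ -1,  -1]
Yes.
A[1,1] = 2 ≠ 0, so Gaussian elimination proceeds without a row swap: multiplier ℓ₂₁ = (-1)/(2) = -1/2, and U[2,2] = -1 - (-1/2)(1) = -1/2.
L = 
  [   1,    0]
  [-1/2,    1]
U = 
  [   2,    1]
  [   0, -1/2]
Check row 2 of LU: [(-1/2)(2), (-1/2)(1) + (-1/2)] = [-1, -1] = row 2 of A ✓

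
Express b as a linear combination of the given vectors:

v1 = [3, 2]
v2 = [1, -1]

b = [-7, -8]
c1 = -3, c2 = 2

b = -3·v1 + 2·v2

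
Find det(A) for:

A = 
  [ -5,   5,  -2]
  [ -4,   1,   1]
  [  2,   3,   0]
Cofactor expansion along row 1:
det(A) = (-5)·((1)(0) - (1)(3)) - (5)·((-4)(0) - (1)(2)) + (-2)·((-4)(3) - (1)(2))
  = (-5)(-3) - (5)(-2) + (-2)(-14)
  = 53

det(A) = 53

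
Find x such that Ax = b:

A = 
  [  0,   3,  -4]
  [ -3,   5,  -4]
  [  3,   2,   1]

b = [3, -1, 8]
x = [2, 1, 0]

Row reduce the augmented matrix [A|b]:
Swap R1 ↔ R2
R3 → R3 + (1)·R1
R3 → R3 - (7/3)·R2
REF = 
  [  -3,    5,   -4,   -1]
  [   0,    3,   -4,    3]
  [   0,    0, 19/3,    0]

Back-substitution:
x₃ = 0 / (19/3) = 0
x₂ = (3 - (-4)(0)) / 3 = 1
x₁ = (-1 - (5)(1) - (-4)(0)) / (-3) = 2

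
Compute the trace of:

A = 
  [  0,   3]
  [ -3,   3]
3

tr(A) = 0 + 3 = 3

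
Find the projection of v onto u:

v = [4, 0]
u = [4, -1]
proj_u(v) = [64/17, -16/17]

v·u = (4)(4) + (0)(-1) = 16
u·u = (4)² + (-1)² = 17
proj_u(v) = (v·u / u·u) × u = (16/17) × u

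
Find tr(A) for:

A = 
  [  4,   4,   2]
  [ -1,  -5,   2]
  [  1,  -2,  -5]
-6

tr(A) = 4 + -5 + -5 = -6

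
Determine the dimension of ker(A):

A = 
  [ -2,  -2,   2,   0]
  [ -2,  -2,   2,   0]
nullity(A) = 3

Row reduce:
R2 → R2 - (1)·R1
REF = 
  [ -2,  -2,   2,   0]
  [  0,   0,   0,   0]
Pivot columns: 1 → 1 pivot.
rank(A) = 1, so nullity(A) = 4 - 1 = 3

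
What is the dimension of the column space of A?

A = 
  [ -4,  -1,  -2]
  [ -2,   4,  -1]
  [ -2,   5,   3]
dim(Col(A)) = 3

Row reduce:
R2 → R2 - (1/2)·R1
R3 → R3 - (1/2)·R1
R3 → R3 - (11/9)·R2
REF = 
  [ -4,  -1,  -2]
  [  0, 9/2,   0]
  [  0,   0,   4]
Pivot columns: 1, 2, 3 → 3 pivots.
dim(Col(A)) = number of pivot columns = 3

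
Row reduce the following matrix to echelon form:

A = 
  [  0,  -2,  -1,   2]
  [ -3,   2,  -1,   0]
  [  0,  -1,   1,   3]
Row operations:
Swap R1 ↔ R2
R3 → R3 - (1/2)·R2

Resulting echelon form:
REF = 
  [ -3,   2,  -1,   0]
  [  0,  -2,  -1,   2]
  [  0,   0, 3/2,   2]

Rank = 3 (number of non-zero pivot rows).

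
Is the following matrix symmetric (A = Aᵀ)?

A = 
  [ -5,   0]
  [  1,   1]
No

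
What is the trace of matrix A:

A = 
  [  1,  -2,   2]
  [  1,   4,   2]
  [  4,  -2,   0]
5

tr(A) = 1 + 4 + 0 = 5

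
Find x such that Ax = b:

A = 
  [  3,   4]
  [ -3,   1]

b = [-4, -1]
Row reduce the augmented matrix [A|b]:
R2 → R2 + (1)·R1
REF = 
  [  3,   4,  -4]
  [  0,   5,  -5]

Back-substitution:
x₂ = (-5) / 5 = -1
x₁ = (-4 - (4)(-1)) / 3 = 0

x = [0, -1]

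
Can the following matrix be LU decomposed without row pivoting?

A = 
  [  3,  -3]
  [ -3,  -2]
Yes.
A[1,1] = 3 ≠ 0, so Gaussian elimination proceeds without a row swap: multiplier ℓ₂₁ = (-3)/(3) = -1, and U[2,2] = -2 - (-1)(-3) = -5.
L = 
  [  1,   0]
  [ -1,   1]
U = 
  [  3,  -3]
  [  0,  -5]
Check row 2 of LU: [(-1)(3), (-1)(-3) + (-5)] = [-3, -2] = row 2 of A ✓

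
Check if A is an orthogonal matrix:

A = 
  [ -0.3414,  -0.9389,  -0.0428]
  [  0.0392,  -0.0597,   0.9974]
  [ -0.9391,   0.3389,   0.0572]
Yes

AᵀA = 
  [  1,  -0.0001,   0]
  [ -0.0001,   1,   0]
  [  0,   0,   0.9999]
≈ I (equal to I up to the 4-dp rounding of the entries)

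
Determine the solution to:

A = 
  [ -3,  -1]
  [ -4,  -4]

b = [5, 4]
Row reduce the augmented matrix [A|b]:
R2 → R2 - (4/3)·R1
REF = 
  [  -3,   -1,    5]
  [   0, -8/3, -8/3]

Back-substitution:
x₂ = (-8/3) / (-8/3) = 1
x₁ = (5 - (-1)(1)) / (-3) = -2

x = [-2, 1]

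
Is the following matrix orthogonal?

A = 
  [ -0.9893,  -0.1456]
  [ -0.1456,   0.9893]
Yes

AᵀA = 
  [  0.9999,   0]
  [  0,   0.9999]
≈ I (equal to I up to the 4-dp rounding of the entries)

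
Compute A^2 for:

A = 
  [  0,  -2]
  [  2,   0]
A² = A·A:
A²[1,1] = (0)(0) + (-2)(2) = -4
A²[1,2] = (0)(-2) + (-2)(0) = 0
A²[2,1] = (2)(0) + (0)(2) = 0
A²[2,2] = (2)(-2) + (0)(0) = -4
A² = 
  [ -4,   0]
  [  0,  -4]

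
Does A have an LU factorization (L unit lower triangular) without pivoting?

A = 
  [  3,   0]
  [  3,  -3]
Yes.
A[1,1] = 3 ≠ 0, so Gaussian elimination proceeds without a row swap: multiplier ℓ₂₁ = (3)/(3) = 1, and U[2,2] = -3 - (1)(0) = -3.
L = 
  [  1,   0]
  [  1,   1]
U = 
  [  3,   0]
  [  0,  -3]
Check row 2 of LU: [(1)(3), (1)(0) + (-3)] = [3, -3] = row 2 of A ✓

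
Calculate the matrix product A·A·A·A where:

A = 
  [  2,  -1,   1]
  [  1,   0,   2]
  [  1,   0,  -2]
A^4 = 
  [  8,  -4, -12]
  [ 12,  -4, -20]
  [ -4,  -4,  28]

A² = A·A:
A²[1,1] = (2)(2) + (-1)(1) + (1)(1) = 4
A²[1,2] = (2)(-1) + (-1)(0) + (1)(0) = -2
A²[1,3] = (2)(1) + (-1)(2) + (1)(-2) = -2
A²[2,1] = (1)(2) + (0)(1) + (2)(1) = 4
A²[2,2] = (1)(-1) + (0)(0) + (2)(0) = -1
A²[2,3] = (1)(1) + (0)(2) + (2)(-2) = -3
A²[3,1] = (1)(2) + (0)(1) + (-2)(1) = 0
A²[3,2] = (1)(-1) + (0)(0) + (-2)(0) = -1
A²[3,3] = (1)(1) + (0)(2) + (-2)(-2) = 5
A² = 
  [  4,  -2,  -2]
  [  4,  -1,  -3]
  [  0,  -1,   5]

A^3 = A^2·A:
A^3[1,1] = (4)(2) + (-2)(1) + (-2)(1) = 4
A^3[1,2] = (4)(-1) + (-2)(0) + (-2)(0) = -4
A^3[1,3] = (4)(1) + (-2)(2) + (-2)(-2) = 4
A^3[2,1] = (4)(2) + (-1)(1) + (-3)(1) = 4
A^3[2,2] = (4)(-1) + (-1)(0) + (-3)(0) = -4
A^3[2,3] = (4)(1) + (-1)(2) + (-3)(-2) = 8
A^3[3,1] = (0)(2) + (-1)(1) + (5)(1) = 4
A^3[3,2] = (0)(-1) + (-1)(0) + (5)(0) = 0
A^3[3,3] = (0)(1) + (-1)(2) + (5)(-2) = -12
A^3 = 
  [  4,  -4,   4]
  [  4,  -4,   8]
  [  4,   0, -12]

A^4 = A^3·A:
A^4[1,1] = (4)(2) + (-4)(1) + (4)(1) = 8
A^4[1,2] = (4)(-1) + (-4)(0) + (4)(0) = -4
A^4[1,3] = (4)(1) + (-4)(2) + (4)(-2) = -12
A^4[2,1] = (4)(2) + (-4)(1) + (8)(1) = 12
A^4[2,2] = (4)(-1) + (-4)(0) + (8)(0) = -4
A^4[2,3] = (4)(1) + (-4)(2) + (8)(-2) = -20
A^4[3,1] = (4)(2) + (0)(1) + (-12)(1) = -4
A^4[3,2] = (4)(-1) + (0)(0) + (-12)(0) = -4
A^4[3,3] = (4)(1) + (0)(2) + (-12)(-2) = 28
A^4 = 
  [  8,  -4, -12]
  [ 12,  -4, -20]
  [ -4,  -4,  28]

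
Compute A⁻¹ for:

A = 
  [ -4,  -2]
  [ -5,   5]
det(A) = (-4)(5) - (-2)(-5) = -30
For a 2×2 matrix, A⁻¹ = (1/det(A)) · [[d, -b], [-c, a]]
    = (-1/30) · [[5, 2], [5, -4]]

A⁻¹ = 
  [ -1/6, -1/15]
  [ -1/6,  2/15]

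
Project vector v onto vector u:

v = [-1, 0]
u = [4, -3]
proj_u(v) = [-16/25, 12/25]

v·u = (-1)(4) + (0)(-3) = -4
u·u = (4)² + (-3)² = 25
proj_u(v) = (v·u / u·u) × u = (-4/25) × u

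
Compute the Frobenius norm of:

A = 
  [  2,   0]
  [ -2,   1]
||A||_F = 3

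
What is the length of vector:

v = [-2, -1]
2.236

||v||₂ = √((-2)² + (-1)²) = √5 = 2.236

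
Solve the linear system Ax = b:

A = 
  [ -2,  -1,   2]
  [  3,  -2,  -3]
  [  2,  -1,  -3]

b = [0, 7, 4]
x = [1, -2, 0]

Row reduce the augmented matrix [A|b]:
R2 → R2 + (3/2)·R1
R3 → R3 + (1)·R1
R3 → R3 - (4/7)·R2
REF = 
  [  -2,   -1,    2,    0]
  [   0, -7/2,    0,    7]
  [   0,    0,   -1,    0]

Back-substitution:
x₃ = 0 / (-1) = 0
x₂ = (7 - (0)(0)) / (-7/2) = -2
x₁ = (0 - (-1)(-2) - (2)(0)) / (-2) = 1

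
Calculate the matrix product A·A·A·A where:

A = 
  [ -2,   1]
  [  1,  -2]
A² = A·A:
A²[1,1] = (-2)(-2) + (1)(1) = 5
A²[1,2] = (-2)(1) + (1)(-2) = -4
A²[2,1] = (1)(-2) + (-2)(1) = -4
A²[2,2] = (1)(1) + (-2)(-2) = 5
A² = 
  [  5,  -4]
  [ -4,   5]

A^3 = A^2·A:
A^3[1,1] = (5)(-2) + (-4)(1) = -14
A^3[1,2] = (5)(1) + (-4)(-2) = 13
A^3[2,1] = (-4)(-2) + (5)(1) = 13
A^3[2,2] = (-4)(1) + (5)(-2) = -14
A^3 = 
  [-14,  13]
  [ 13, -14]

A^4 = A^3·A:
A^4[1,1] = (-14)(-2) + (13)(1) = 41
A^4[1,2] = (-14)(1) + (13)(-2) = -40
A^4[2,1] = (13)(-2) + (-14)(1) = -40
A^4[2,2] = (13)(1) + (-14)(-2) = 41
A^4 = 
  [ 41, -40]
  [-40,  41]

Therefore
A^4 = 
  [ 41, -40]
  [-40,  41]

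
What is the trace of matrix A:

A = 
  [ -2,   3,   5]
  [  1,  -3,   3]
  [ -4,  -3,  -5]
-10

tr(A) = -2 + -3 + -5 = -10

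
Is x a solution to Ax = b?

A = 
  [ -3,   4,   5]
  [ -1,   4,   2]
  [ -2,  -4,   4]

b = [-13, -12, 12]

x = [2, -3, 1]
Yes

Ax = [-13, -12, 12] = b ✓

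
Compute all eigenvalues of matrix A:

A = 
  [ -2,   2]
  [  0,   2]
λ = 2, -2

tr(A) = 0, det(A) = -4
Characteristic polynomial: λ² - tr(A)λ + det(A) = λ² - 4
λ² - 4 = (λ + 2)(λ - 2)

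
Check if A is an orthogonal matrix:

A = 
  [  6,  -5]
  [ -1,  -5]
No

AᵀA = 
  [ 37, -25]
  [-25,  50]
≠ I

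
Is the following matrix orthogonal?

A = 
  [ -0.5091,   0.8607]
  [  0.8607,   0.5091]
Yes

AᵀA = 
  [  1,   0]
  [  0,   1]
≈ I (equal to I up to the 4-dp rounding of the entries)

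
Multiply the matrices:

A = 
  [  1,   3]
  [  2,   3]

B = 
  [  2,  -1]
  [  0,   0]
AB = 
  [  2,  -1]
  [  4,  -2]

A is 2×2 and B is 2×2, so AB is 2×2. Each entry is (row of A)·(column of B):
AB[1,1] = (1)(2) + (3)(0) = 2
AB[1,2] = (1)(-1) + (3)(0) = -1
AB[2,1] = (2)(2) + (3)(0) = 4
AB[2,2] = (2)(-1) + (3)(0) = -2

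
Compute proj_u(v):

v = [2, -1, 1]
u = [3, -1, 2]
v·u = (2)(3) + (-1)(-1) + (1)(2) = 9
u·u = (3)² + (-1)² + (2)² = 14
proj_u(v) = (v·u / u·u) × u = (9/14) × u

proj_u(v) = [27/14, -9/14, 9/7]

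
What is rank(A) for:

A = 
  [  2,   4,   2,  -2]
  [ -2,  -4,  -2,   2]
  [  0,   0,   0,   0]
Row reduce:
R2 → R2 + (1)·R1
REF = 
  [  2,   4,   2,  -2]
  [  0,   0,   0,   0]
  [  0,   0,   0,   0]
Pivot columns: 1 → 1 pivot.

rank(A) = 1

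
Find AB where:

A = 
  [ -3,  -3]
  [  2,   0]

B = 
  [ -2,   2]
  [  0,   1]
A is 2×2 and B is 2×2, so AB is 2×2. Each entry is (row of A)·(column of B):
AB[1,1] = (-3)(-2) + (-3)(0) = 6
AB[1,2] = (-3)(2) + (-3)(1) = -9
AB[2,1] = (2)(-2) + (0)(0) = -4
AB[2,2] = (2)(2) + (0)(1) = 4

AB = 
  [  6,  -9]
  [ -4,   4]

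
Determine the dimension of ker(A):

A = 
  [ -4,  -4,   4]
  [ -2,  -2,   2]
nullity(A) = 2

Row reduce:
R2 → R2 - (1/2)·R1
REF = 
  [ -4,  -4,   4]
  [  0,   0,   0]
Pivot columns: 1 → 1 pivot.
rank(A) = 1, so nullity(A) = 3 - 1 = 2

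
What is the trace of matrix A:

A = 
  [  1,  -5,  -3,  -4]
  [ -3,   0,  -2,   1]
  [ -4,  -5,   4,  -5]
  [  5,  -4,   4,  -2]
3

tr(A) = 1 + 0 + 4 + -2 = 3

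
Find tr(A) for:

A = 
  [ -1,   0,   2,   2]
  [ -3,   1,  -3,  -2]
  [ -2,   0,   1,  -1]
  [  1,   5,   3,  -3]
-2

tr(A) = -1 + 1 + 1 + -3 = -2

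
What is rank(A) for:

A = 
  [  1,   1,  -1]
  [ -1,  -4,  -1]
rank(A) = 2

Row reduce:
R2 → R2 + (1)·R1
REF = 
  [  1,   1,  -1]
  [  0,  -3,  -2]
Pivot columns: 1, 2 → 2 pivots.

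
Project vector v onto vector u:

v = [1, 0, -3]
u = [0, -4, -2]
v·u = (1)(0) + (0)(-4) + (-3)(-2) = 6
u·u = (0)² + (-4)² + (-2)² = 20
proj_u(v) = (v·u / u·u) × u = (6/20) × u = (3/10) × u

proj_u(v) = [0, -6/5, -3/5]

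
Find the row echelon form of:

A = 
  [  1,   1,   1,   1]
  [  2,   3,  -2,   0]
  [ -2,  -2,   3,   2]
Row operations:
R2 → R2 - (2)·R1
R3 → R3 + (2)·R1

Resulting echelon form:
REF = 
  [  1,   1,   1,   1]
  [  0,   1,  -4,  -2]
  [  0,   0,   5,   4]

Rank = 3 (number of non-zero pivot rows).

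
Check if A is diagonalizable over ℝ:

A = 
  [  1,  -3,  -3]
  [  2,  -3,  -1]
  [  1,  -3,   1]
No

Characteristic polynomial: det(λI - A) = λ³ + λ² + λ - 12
By the rational root theorem any rational root is an integer dividing 12; none of those is a root, so p(λ) has no rational roots and hence (being an irreducible cubic) no repeated roots.
Discriminant of the cubic: Δ = -4059
Δ < 0 ⇒ one real eigenvalue and a complex-conjugate pair: λ ≈ -1.438 + 2.08i, -1.438 - 2.08i, 1.876
Has complex eigenvalues (not diagonalizable over ℝ).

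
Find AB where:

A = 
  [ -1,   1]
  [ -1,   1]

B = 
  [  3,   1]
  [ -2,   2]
A is 2×2 and B is 2×2, so AB is 2×2. Each entry is (row of A)·(column of B):
AB[1,1] = (-1)(3) + (1)(-2) = -5
AB[1,2] = (-1)(1) + (1)(2) = 1
AB[2,1] = (-1)(3) + (1)(-2) = -5
AB[2,2] = (-1)(1) + (1)(2) = 1

AB = 
  [ -5,   1]
  [ -5,   1]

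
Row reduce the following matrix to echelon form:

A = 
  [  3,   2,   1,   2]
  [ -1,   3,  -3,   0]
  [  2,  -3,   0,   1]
Row operations:
R2 → R2 + (1/3)·R1
R3 → R3 - (2/3)·R1
R3 → R3 + (13/11)·R2

Resulting echelon form:
REF = 
  [     3,      2,      1,      2]
  [     0,   11/3,   -8/3,    2/3]
  [     0,      0, -42/11,   5/11]

Rank = 3 (number of non-zero pivot rows).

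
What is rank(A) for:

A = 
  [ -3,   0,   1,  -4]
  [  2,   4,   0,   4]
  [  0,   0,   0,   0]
rank(A) = 2

Row reduce:
R2 → R2 + (2/3)·R1
REF = 
  [ -3,   0,   1,  -4]
  [  0,   4, 2/3, 4/3]
  [  0,   0,   0,   0]
Pivot columns: 1, 2 → 2 pivots.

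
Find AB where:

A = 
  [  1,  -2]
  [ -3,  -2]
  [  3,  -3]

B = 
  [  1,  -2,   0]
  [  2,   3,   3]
A is 3×2 and B is 2×3, so AB is 3×3. Each entry is (row of A)·(column of B):
AB[1,1] = (1)(1) + (-2)(2) = -3
AB[1,2] = (1)(-2) + (-2)(3) = -8
AB[1,3] = (1)(0) + (-2)(3) = -6
AB[2,1] = (-3)(1) + (-2)(2) = -7
AB[2,2] = (-3)(-2) + (-2)(3) = 0
AB[2,3] = (-3)(0) + (-2)(3) = -6
AB[3,1] = (3)(1) + (-3)(2) = -3
AB[3,2] = (3)(-2) + (-3)(3) = -15
AB[3,3] = (3)(0) + (-3)(3) = -9

AB = 
  [ -3,  -8,  -6]
  [ -7,   0,  -6]
  [ -3, -15,  -9]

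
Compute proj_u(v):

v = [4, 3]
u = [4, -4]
v·u = (4)(4) + (3)(-4) = 4
u·u = (4)² + (-4)² = 32
proj_u(v) = (v·u / u·u) × u = (4/32) × u = (1/8) × u

proj_u(v) = [1/2, -1/2]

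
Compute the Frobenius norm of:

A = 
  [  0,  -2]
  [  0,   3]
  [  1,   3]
||A||_F = 4.796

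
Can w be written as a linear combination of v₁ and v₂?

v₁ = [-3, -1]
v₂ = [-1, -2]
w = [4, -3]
Yes

Form the augmented matrix and row-reduce:
[v₁|v₂|w] = 
  [ -3,  -1,   4]
  [ -1,  -2,  -3]
R2 → R2 - (1/3)·R1
REF = 
  [   -3,    -1,     4]
  [    0,  -5/3, -13/3]

No row of the form [0 0 | nonzero], so the system is consistent. Back-substitution gives c₁ = -11/5, c₂ = 13/5: w = (-11/5)·v₁ + (13/5)·v₂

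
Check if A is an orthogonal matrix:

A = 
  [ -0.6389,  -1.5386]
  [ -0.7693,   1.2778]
No

AᵀA = 
  [  1,   0]
  [  0,   4.0001]
≠ I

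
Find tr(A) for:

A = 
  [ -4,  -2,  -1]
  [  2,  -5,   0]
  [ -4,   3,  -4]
-13

tr(A) = -4 + -5 + -4 = -13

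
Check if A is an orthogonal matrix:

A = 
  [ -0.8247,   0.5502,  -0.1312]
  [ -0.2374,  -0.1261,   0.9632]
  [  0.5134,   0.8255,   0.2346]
Yes

AᵀA = 
  [  1.0001,   0,   0]
  [  0,   1.0001,   0]
  [  0,   0,   1]
≈ I (equal to I up to the 4-dp rounding of the entries)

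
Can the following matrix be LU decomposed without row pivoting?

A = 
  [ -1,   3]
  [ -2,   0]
Yes.
A[1,1] = -1 ≠ 0, so Gaussian elimination proceeds without a row swap: multiplier ℓ₂₁ = (-2)/(-1) = 2, and U[2,2] = 0 - (2)(3) = -6.
L = 
  [  1,   0]
  [  2,   1]
U = 
  [ -1,   3]
  [  0,  -6]
Check row 2 of LU: [(2)(-1), (2)(3) + (-6)] = [-2, 0] = row 2 of A ✓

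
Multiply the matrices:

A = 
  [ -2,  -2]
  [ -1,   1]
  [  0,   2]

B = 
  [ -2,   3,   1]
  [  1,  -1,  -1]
AB = 
  [  2,  -4,   0]
  [  3,  -4,  -2]
  [  2,  -2,  -2]

A is 3×2 and B is 2×3, so AB is 3×3. Each entry is (row of A)·(column of B):
AB[1,1] = (-2)(-2) + (-2)(1) = 2
AB[1,2] = (-2)(3) + (-2)(-1) = -4
AB[1,3] = (-2)(1) + (-2)(-1) = 0
AB[2,1] = (-1)(-2) + (1)(1) = 3
AB[2,2] = (-1)(3) + (1)(-1) = -4
AB[2,3] = (-1)(1) + (1)(-1) = -2
AB[3,1] = (0)(-2) + (2)(1) = 2
AB[3,2] = (0)(3) + (2)(-1) = -2
AB[3,3] = (0)(1) + (2)(-1) = -2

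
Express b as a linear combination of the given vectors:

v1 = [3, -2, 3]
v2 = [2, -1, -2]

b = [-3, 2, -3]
c1 = -1, c2 = 0

b = -1·v1 + 0·v2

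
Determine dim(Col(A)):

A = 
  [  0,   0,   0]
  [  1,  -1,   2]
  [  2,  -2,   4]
Row reduce:
Swap R1 ↔ R2
R3 → R3 - (2)·R1
REF = 
  [  1,  -1,   2]
  [  0,   0,   0]
  [  0,   0,   0]
Pivot columns: 1 → 1 pivot.
dim(Col(A)) = number of pivot columns = 1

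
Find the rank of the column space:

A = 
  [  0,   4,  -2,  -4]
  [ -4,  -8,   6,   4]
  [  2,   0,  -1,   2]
Row reduce:
Swap R1 ↔ R2
R3 → R3 + (1/2)·R1
R3 → R3 + (1)·R2
REF = 
  [ -4,  -8,   6,   4]
  [  0,   4,  -2,  -4]
  [  0,   0,   0,   0]
Pivot columns: 1, 2 → 2 pivots.
dim(Col(A)) = number of pivot columns = 2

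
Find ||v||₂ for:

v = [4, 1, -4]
5.745

||v||₂ = √((4)² + (1)² + (-4)²) = √33 = 5.745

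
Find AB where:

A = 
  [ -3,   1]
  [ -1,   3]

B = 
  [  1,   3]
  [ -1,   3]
AB = 
  [ -4,  -6]
  [ -4,   6]

A is 2×2 and B is 2×2, so AB is 2×2. Each entry is (row of A)·(column of B):
AB[1,1] = (-3)(1) + (1)(-1) = -4
AB[1,2] = (-3)(3) + (1)(3) = -6
AB[2,1] = (-1)(1) + (3)(-1) = -4
AB[2,2] = (-1)(3) + (3)(3) = 6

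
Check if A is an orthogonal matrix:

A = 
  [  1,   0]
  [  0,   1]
Yes

AᵀA = 
  [  1,   0]
  [  0,   1]
= I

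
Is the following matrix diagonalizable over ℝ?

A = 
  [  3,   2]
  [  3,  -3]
Yes

tr(A) = 0, det(A) = -15
Characteristic polynomial: λ² - tr(A)λ + det(A) = λ² - 15
λ² - 15 = 0  ⇒  λ = (0 ± √((0)² - 4·(-15)))/2 = (0 ± √(60))/2
  = √15,  -√15
Eigenvalues: √15, -√15  (≈ 3.873, -3.873)
The two irrational eigenvalues are distinct (simple), so each has alg. mult. = geom. mult. = 1.
Sum of geometric multiplicities equals n, so A has n independent eigenvectors.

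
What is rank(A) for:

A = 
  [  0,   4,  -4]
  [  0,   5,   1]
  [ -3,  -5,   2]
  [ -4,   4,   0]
Row reduce:
Swap R1 ↔ R3
R4 → R4 - (4/3)·R1
R3 → R3 - (4/5)·R2
R4 → R4 - (32/15)·R2
R4 → R4 - (1)·R3
REF = 
  [   -3,    -5,     2]
  [    0,     5,     1]
  [    0,     0, -24/5]
  [    0,     0,     0]
Pivot columns: 1, 2, 3 → 3 pivots.

rank(A) = 3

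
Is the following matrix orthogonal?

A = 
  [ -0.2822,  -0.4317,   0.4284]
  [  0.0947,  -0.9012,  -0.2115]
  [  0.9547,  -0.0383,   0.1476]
No

AᵀA = 
  [  1.0001,  -0.0001,   0]
  [ -0.0001,   1,   0]
  [  0,   0,   0.2500]
≠ I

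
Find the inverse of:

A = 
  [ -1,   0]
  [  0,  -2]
det(A) = (-1)(-2) - (0)(0) = 2
For a 2×2 matrix, A⁻¹ = (1/det(A)) · [[d, -b], [-c, a]]
    = (1/2) · [[-2, 0], [0, -1]]

A⁻¹ = 
  [  -1,    0]
  [   0, -1/2]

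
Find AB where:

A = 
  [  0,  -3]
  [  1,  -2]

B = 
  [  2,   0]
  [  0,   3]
AB = 
  [  0,  -9]
  [  2,  -6]

A is 2×2 and B is 2×2, so AB is 2×2. Each entry is (row of A)·(column of B):
AB[1,1] = (0)(2) + (-3)(0) = 0
AB[1,2] = (0)(0) + (-3)(3) = -9
AB[2,1] = (1)(2) + (-2)(0) = 2
AB[2,2] = (1)(0) + (-2)(3) = -6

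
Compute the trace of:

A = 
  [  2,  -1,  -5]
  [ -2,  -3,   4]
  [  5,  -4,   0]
-1

tr(A) = 2 + -3 + 0 = -1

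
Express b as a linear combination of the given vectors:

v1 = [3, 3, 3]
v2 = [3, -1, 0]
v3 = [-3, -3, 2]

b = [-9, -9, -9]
c1 = -3, c2 = 0, c3 = 0

b = -3·v1 + 0·v2 + 0·v3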